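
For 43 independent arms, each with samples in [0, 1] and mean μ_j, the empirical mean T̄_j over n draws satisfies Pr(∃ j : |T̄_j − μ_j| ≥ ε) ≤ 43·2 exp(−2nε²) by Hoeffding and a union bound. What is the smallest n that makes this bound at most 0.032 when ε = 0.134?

220

Need 2·43·exp(−2nε²) ≤ 0.032, i.e. exp(−2nε²) ≤ 0.032/86.
So 2nε² ≥ ln(86/0.032) = 7.896367.
Hence n ≥ 7.896367/(2·0.134²) = 219.881.
The smallest integer n is 220.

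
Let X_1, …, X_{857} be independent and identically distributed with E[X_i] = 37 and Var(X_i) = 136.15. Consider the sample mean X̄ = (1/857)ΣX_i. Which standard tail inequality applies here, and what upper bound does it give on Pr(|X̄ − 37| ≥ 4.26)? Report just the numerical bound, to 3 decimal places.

With mean and variance of each term known, Chebyshev's inequality bounds the deviation of the sum (or sample mean).
Var(X̄) = Var(X_i)/n = 136.15/857 = 0.15887.
Chebyshev: Pr(|X̄ − 37| ≥ 4.26) ≤ Var(X̄)/(4.26)² = 136.15/(857·4.26²) = 0.0088.

0.009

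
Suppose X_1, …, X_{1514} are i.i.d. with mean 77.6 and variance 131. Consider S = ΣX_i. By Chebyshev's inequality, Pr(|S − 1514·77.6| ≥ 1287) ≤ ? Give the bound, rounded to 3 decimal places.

Var(S) = n·Var(X_i) = 1514·131 = 198334.
Chebyshev: Pr(|S − 1514·77.6| ≥ 1287) ≤ Var(S)/1287² = 198334/1656369 = 0.1197.

0.120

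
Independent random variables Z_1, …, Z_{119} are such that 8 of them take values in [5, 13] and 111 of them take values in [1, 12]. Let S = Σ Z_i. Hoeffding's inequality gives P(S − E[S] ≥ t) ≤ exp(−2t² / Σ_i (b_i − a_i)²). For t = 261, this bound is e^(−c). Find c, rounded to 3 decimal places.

9.771

Σ(b_i − a_i)² = 8·8² + 111·11² = 13943.
c = 2t² / 13943 = 2·261² / 13943 = 9.7714.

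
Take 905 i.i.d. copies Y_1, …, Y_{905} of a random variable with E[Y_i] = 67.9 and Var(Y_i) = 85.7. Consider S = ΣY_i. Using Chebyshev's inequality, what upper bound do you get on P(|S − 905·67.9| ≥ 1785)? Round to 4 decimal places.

0.0243

Var(S) = n·Var(Y_i) = 905·85.7 = 77558.5.
Chebyshev: P(|S − 905·67.9| ≥ 1785) ≤ Var(S)/1785² = 77558.5/3186225 = 0.0243.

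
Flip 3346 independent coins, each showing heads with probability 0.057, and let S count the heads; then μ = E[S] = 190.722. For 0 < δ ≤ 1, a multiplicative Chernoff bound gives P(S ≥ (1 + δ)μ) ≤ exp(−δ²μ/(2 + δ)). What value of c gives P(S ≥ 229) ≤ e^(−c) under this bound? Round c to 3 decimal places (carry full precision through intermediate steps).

3.491

Write 229 = (1 + δ)μ, so δ = 229/190.722 − 1 = 0.2007005…
Then the exponent is δ²μ/(2 + δ) = (229 − μ)² / (μ·(2 + δ)) = 3.490895.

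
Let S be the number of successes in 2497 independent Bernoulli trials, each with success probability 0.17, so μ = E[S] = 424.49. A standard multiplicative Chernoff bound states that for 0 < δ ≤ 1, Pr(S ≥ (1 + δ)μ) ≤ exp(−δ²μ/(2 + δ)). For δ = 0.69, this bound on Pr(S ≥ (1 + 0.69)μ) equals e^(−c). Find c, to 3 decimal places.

c = δ²μ/(2 + δ) = 0.69²·424.49/(2 + 0.69) = 75.1300.

75.130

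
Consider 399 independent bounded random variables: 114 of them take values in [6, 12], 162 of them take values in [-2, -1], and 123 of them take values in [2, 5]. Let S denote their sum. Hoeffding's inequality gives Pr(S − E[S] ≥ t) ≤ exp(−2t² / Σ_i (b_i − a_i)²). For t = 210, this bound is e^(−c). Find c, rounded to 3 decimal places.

Σ(b_i − a_i)² = 114·6² + 162·1² + 123·3² = 5373.
c = 2t² / 5373 = 2·210² / 5373 = 16.4154.

16.415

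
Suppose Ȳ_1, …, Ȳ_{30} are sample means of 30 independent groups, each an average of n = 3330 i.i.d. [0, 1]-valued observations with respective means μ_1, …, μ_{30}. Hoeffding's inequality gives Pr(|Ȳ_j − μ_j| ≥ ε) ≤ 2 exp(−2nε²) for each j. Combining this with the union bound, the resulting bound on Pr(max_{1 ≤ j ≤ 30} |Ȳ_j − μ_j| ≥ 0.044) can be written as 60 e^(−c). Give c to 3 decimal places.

12.894

Union bound over the 30 events: Pr(max_{1 ≤ j ≤ 30} |Ȳ_j − μ_j| ≥ 0.044) ≤ 30·2·exp(−2nε²) = 60 exp(−2·3330·0.044²).
So c = 2·3330·0.044² = 12.8938.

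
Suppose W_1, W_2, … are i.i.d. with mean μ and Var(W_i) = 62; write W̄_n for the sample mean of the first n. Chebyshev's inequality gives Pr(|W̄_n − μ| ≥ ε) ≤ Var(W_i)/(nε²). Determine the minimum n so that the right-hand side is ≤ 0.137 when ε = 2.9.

54

Require 62/(n·2.9²) ≤ 0.137, i.e. n ≥ 62/(0.137·2.9²) = 53.812.
The smallest integer n is 54.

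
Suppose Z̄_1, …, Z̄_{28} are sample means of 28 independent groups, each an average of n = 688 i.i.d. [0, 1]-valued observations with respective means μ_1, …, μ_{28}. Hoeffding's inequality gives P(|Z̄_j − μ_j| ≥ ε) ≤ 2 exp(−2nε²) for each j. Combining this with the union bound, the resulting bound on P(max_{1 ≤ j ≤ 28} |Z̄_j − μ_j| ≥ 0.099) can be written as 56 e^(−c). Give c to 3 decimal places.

Union bound over the 28 events: P(max_{1 ≤ j ≤ 28} |Z̄_j − μ_j| ≥ 0.099) ≤ 28·2·exp(−2nε²) = 56 exp(−2·688·0.099²).
So c = 2·688·0.099² = 13.4862.

13.486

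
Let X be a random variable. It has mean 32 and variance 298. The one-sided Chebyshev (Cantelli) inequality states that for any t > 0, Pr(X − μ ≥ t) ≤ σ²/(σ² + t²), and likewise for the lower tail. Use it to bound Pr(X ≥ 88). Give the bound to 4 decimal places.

0.0868

Here σ² = 298 and t = 56, so σ² + t² = 3434.
Cantelli's bound: 298/3434 = 0.0868.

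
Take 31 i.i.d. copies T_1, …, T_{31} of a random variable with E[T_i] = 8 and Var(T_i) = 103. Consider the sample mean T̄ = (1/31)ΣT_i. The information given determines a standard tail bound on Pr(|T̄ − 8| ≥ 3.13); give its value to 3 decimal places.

With mean and variance of each term known, Chebyshev's inequality bounds the deviation of the sum (or sample mean).
Var(T̄) = Var(T_i)/n = 103/31 = 3.3226.
Chebyshev: Pr(|T̄ − 8| ≥ 3.13) ≤ Var(T̄)/(3.13)² = 103/(31·3.13²) = 0.3391.

0.339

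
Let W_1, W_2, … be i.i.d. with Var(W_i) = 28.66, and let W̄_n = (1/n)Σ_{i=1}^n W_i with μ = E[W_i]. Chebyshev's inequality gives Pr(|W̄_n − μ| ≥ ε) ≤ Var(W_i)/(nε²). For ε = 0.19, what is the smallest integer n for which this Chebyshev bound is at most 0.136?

Require 28.66/(n·0.19²) ≤ 0.136, i.e. n ≥ 28.66/(0.136·0.19²) = 5837.543.
The smallest integer n is 5838.

5838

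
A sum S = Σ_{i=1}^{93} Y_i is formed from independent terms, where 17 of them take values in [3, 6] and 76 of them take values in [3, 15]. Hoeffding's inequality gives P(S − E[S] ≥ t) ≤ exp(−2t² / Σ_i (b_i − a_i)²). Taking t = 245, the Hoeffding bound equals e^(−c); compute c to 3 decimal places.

10.818

Σ(b_i − a_i)² = 17·3² + 76·12² = 11097.
c = 2t² / 11097 = 2·245² / 11097 = 10.8182.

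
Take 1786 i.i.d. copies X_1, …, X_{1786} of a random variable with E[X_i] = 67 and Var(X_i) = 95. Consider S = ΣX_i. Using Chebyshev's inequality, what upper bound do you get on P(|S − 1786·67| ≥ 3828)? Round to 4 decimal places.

Var(S) = n·Var(X_i) = 1786·95 = 169670.
Chebyshev: P(|S − 1786·67| ≥ 3828) ≤ Var(S)/3828² = 169670/14653584 = 0.0116.

0.0116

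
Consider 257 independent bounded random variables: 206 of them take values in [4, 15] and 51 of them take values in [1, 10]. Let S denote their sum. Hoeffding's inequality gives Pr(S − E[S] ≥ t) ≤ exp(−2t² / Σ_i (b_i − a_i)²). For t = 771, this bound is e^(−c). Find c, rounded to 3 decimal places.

Σ(b_i − a_i)² = 206·11² + 51·9² = 29057.
c = 2t² / 29057 = 2·771² / 29057 = 40.9155.

40.916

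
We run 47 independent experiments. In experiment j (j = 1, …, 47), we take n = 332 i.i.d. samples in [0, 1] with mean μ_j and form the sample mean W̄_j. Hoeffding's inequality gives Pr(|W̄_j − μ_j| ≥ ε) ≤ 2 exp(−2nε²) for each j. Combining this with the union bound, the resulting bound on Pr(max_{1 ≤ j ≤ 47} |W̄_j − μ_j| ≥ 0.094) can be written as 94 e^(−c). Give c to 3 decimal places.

Union bound over the 47 events: Pr(max_{1 ≤ j ≤ 47} |W̄_j − μ_j| ≥ 0.094) ≤ 47·2·exp(−2nε²) = 94 exp(−2·332·0.094²).
So c = 2·332·0.094² = 5.8671.

5.867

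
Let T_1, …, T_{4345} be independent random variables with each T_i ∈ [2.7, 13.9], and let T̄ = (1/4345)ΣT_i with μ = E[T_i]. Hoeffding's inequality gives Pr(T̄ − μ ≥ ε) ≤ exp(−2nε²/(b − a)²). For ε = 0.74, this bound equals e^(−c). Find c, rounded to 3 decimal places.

c = 2nε²/(b − a)² = 2·4345·0.74² / 11.2² = 37.9356.

37.936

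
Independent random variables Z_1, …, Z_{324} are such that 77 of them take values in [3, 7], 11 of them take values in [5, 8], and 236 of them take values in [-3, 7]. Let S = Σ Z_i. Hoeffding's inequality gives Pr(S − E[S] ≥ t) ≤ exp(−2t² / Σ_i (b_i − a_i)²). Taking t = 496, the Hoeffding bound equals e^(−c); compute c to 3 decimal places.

19.736

Σ(b_i − a_i)² = 77·4² + 11·3² + 236·10² = 24931.
c = 2t² / 24931 = 2·496² / 24931 = 19.7358.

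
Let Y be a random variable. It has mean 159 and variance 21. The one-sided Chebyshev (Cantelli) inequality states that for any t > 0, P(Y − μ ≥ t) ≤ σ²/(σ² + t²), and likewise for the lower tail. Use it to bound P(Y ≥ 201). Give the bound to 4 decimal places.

Here σ² = 21 and t = 42, so σ² + t² = 1785.
Cantelli's bound: 21/1785 = 0.0118.

0.0118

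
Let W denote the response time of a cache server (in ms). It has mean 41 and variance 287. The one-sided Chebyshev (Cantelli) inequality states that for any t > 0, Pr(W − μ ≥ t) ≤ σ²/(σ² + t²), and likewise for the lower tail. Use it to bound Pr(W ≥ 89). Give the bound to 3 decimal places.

Here σ² = 287 and t = 48, so σ² + t² = 2591.
Cantelli's bound: 287/2591 = 0.1108.

0.111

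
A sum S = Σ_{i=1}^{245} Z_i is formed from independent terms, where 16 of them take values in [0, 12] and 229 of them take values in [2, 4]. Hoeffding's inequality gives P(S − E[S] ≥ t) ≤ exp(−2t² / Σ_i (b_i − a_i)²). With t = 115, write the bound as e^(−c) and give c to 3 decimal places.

8.214

Σ(b_i − a_i)² = 16·12² + 229·2² = 3220.
c = 2t² / 3220 = 2·115² / 3220 = 8.2143.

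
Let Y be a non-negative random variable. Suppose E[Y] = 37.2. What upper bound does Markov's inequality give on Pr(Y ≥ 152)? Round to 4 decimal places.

Markov's inequality: for a non-negative random variable, Pr(Y ≥ a) ≤ E[Y]/a.
Here E[Y] = 37.2 and a = 152, so the bound is 37.2/152 = 0.2447.

0.2447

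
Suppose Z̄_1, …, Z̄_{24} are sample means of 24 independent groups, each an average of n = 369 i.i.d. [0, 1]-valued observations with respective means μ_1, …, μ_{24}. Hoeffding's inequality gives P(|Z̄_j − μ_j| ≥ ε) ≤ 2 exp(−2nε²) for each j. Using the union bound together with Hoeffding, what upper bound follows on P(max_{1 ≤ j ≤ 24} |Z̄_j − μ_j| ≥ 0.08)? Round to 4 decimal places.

0.4266

Per-experiment Hoeffding bound: 2·exp(−2·369·0.08²) = 2·exp(−4.72320) = 0.017773.
Union bound over 24 events: 24·0.017773 = 0.42656.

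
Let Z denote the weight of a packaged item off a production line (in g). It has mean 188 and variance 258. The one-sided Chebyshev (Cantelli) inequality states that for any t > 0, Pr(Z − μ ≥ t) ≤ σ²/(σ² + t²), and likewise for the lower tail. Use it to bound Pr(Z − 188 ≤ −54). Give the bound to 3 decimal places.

Here σ² = 258 and t = 54, so σ² + t² = 3174.
Cantelli's bound: 258/3174 = 0.0813.

0.081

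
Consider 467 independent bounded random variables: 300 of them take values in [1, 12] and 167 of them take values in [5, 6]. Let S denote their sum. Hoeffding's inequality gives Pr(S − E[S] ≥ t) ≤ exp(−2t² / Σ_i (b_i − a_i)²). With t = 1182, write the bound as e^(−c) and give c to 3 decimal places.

76.624

Σ(b_i − a_i)² = 300·11² + 167·1² = 36467.
c = 2t² / 36467 = 2·1182² / 36467 = 76.6240.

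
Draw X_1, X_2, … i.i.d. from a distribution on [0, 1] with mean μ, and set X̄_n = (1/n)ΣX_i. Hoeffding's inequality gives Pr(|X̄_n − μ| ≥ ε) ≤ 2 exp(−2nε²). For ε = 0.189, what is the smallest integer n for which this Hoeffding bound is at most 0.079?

46

Require 2·exp(−2nε²) ≤ 0.079, i.e. 2nε² ≥ ln(2/0.079) = 3.231455.
So n ≥ 3.231455 / (2·0.189²) = 45.232.
The smallest integer n is 46.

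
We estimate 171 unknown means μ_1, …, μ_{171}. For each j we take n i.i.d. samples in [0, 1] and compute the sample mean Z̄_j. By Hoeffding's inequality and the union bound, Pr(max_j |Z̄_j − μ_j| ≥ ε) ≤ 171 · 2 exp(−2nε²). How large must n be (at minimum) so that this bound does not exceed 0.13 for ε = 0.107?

Need 2·171·exp(−2nε²) ≤ 0.13, i.e. exp(−2nε²) ≤ 0.13/342.
So 2nε² ≥ ln(342/0.13) = 7.875032.
Hence n ≥ 7.875032/(2·0.107²) = 343.918.
The smallest integer n is 344.

344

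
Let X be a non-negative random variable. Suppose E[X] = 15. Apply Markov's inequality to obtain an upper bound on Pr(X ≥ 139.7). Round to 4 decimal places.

Markov's inequality: for a non-negative random variable, Pr(X ≥ a) ≤ E[X]/a.
Here E[X] = 15 and a = 139.7, so the bound is 15/139.7 = 0.1074.

0.1074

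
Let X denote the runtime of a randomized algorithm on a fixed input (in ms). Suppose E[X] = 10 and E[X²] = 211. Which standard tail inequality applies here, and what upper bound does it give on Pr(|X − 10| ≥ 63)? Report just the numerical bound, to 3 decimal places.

0.028

The first two moments determine the variance, so Chebyshev's inequality is the sharpest standard bound available.
Var(X) = E[X²] − (E[X])² = 211 − 100 = 111.
Chebyshev's inequality: Pr(|X − μ| ≥ t) ≤ Var(X)/t² = 111/3969 = 0.0280.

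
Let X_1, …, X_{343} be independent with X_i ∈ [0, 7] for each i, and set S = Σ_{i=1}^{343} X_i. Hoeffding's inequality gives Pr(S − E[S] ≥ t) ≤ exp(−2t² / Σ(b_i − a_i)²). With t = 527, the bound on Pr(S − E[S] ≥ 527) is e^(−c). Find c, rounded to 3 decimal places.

33.049

Σ(b_i − a_i)² = 343·(7)² = 16807.
c = 2t²/16807 = 2·527²/16807 = 33.0492.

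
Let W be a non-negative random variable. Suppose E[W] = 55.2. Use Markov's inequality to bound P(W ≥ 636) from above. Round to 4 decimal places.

Markov's inequality: for a non-negative random variable, P(W ≥ a) ≤ E[W]/a.
Here E[W] = 55.2 and a = 636, so the bound is 55.2/636 = 0.0868.

0.0868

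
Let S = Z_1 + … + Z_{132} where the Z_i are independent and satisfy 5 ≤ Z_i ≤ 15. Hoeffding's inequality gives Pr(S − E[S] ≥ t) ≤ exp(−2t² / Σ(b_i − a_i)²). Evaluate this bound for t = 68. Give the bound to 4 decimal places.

Σ(b_i − a_i)² = 132·(10)² = 13200.
Exponent = 2·68²/13200 = 0.7006.
Bound = exp(−0.7006) = 0.49628.

0.4963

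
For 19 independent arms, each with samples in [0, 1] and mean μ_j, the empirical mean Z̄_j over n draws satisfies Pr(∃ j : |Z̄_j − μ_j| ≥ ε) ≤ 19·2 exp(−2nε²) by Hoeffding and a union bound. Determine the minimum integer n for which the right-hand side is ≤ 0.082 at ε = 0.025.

Need 2·19·exp(−2nε²) ≤ 0.082, i.e. exp(−2nε²) ≤ 0.082/38.
So 2nε² ≥ ln(38/0.082) = 6.138622.
Hence n ≥ 6.138622/(2·0.025²) = 4910.898.
The smallest integer n is 4911.

4911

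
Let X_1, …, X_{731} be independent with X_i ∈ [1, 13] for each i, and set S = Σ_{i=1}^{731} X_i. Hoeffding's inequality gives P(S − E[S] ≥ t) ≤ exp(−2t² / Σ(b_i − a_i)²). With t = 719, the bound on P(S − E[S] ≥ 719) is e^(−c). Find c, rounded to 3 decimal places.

Σ(b_i − a_i)² = 731·(12)² = 105264.
c = 2t²/105264 = 2·719²/105264 = 9.8222.

9.822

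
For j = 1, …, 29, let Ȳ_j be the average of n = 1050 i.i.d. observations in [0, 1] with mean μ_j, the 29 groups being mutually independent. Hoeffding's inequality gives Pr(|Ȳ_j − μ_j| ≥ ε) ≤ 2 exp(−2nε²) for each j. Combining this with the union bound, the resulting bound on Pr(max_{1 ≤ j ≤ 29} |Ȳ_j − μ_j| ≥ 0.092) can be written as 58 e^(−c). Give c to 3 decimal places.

Union bound over the 29 events: Pr(max_{1 ≤ j ≤ 29} |Ȳ_j − μ_j| ≥ 0.092) ≤ 29·2·exp(−2nε²) = 58 exp(−2·1050·0.092²).
So c = 2·1050·0.092² = 17.7744.

17.774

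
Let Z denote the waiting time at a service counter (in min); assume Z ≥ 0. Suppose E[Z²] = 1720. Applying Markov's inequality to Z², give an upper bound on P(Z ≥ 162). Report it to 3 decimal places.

0.066

Since Z ≥ 0, the event {Z ≥ 162} is the same as {Z² ≥ 26244}.
Markov's inequality applied to Z² gives P(Z² ≥ 26244) ≤ E[Z²]/26244 = 1720/26244 = 0.0655.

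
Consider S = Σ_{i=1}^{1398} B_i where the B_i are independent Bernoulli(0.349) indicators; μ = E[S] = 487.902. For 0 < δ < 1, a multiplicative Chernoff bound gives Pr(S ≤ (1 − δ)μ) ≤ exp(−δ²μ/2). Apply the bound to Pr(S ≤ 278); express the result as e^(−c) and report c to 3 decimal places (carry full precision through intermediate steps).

Write 278 = (1 − δ)μ, so δ = 1 − 278/487.902 = 0.4302134…
Then the exponent is δ²μ/2 = (μ − 278)²/(2μ) = 45.151331.

45.151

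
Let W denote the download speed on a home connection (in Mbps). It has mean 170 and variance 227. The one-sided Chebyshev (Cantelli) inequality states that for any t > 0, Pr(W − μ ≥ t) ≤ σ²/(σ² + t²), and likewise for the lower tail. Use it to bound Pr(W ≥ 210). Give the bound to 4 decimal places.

0.1242

Here σ² = 227 and t = 40, so σ² + t² = 1827.
Cantelli's bound: 227/1827 = 0.1242.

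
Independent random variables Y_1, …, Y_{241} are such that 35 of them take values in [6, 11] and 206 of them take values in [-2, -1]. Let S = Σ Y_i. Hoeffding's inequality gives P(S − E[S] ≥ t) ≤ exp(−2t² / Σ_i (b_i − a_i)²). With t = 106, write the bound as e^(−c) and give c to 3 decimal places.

20.788

Σ(b_i − a_i)² = 35·5² + 206·1² = 1081.
c = 2t² / 1081 = 2·106² / 1081 = 20.7882.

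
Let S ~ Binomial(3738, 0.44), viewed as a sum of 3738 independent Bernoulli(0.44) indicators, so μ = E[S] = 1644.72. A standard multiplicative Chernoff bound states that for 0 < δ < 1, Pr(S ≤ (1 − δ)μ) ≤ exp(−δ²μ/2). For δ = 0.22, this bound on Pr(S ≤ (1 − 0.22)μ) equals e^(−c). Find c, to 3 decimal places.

c = δ²μ/2 = 0.22²·1644.72/2 = 39.8022.

39.802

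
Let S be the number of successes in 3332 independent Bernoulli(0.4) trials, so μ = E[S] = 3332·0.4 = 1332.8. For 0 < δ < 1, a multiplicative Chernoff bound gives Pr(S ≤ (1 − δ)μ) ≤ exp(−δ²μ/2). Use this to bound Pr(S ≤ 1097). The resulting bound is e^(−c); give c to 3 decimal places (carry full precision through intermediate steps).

20.859

Write 1097 = (1 − δ)μ, so δ = 1 − 1097/1332.8 = 0.1769208…
Then the exponent is δ²μ/2 = (μ − 1097)²/(2μ) = 20.858959.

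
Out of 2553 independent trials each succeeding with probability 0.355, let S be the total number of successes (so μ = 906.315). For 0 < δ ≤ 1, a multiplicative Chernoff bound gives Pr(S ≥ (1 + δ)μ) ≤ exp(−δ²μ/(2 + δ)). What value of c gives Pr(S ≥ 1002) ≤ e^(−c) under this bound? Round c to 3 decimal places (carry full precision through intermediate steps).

4.798

Write 1002 = (1 + δ)μ, so δ = 1002/906.315 − 1 = 0.1055759…
Then the exponent is δ²μ/(2 + δ) = (1002 − μ)² / (μ·(2 + δ)) = 4.797750.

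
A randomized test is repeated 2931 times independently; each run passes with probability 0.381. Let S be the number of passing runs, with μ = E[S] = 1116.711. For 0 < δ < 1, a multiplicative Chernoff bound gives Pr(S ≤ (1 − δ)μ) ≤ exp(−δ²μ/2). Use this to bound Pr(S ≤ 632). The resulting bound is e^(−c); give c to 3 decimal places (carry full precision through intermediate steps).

105.195

Write 632 = (1 − δ)μ, so δ = 1 − 632/1116.711 = 0.4340523…
Then the exponent is δ²μ/2 = (μ − 632)²/(2μ) = 105.194967.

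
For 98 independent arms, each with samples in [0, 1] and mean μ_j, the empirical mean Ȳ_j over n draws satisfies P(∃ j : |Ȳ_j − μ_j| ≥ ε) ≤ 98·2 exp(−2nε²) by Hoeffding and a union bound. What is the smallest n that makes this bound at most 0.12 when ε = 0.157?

151

Need 2·98·exp(−2nε²) ≤ 0.12, i.e. exp(−2nε²) ≤ 0.12/196.
So 2nε² ≥ ln(196/0.12) = 7.398378.
Hence n ≥ 7.398378/(2·0.157²) = 150.075.
The smallest integer n is 151.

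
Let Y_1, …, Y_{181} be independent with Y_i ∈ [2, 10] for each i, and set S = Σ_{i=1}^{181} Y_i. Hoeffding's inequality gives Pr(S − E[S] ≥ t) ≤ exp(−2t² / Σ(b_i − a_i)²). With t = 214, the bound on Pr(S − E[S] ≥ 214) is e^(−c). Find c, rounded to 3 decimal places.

7.907

Σ(b_i − a_i)² = 181·(8)² = 11584.
c = 2t²/11584 = 2·214²/11584 = 7.9068.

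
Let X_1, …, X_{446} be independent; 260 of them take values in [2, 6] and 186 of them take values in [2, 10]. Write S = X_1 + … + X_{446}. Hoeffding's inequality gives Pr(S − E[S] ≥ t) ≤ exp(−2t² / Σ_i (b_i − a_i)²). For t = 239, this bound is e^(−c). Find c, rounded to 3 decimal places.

Σ(b_i − a_i)² = 260·4² + 186·8² = 16064.
c = 2t² / 16064 = 2·239² / 16064 = 7.1117.

7.112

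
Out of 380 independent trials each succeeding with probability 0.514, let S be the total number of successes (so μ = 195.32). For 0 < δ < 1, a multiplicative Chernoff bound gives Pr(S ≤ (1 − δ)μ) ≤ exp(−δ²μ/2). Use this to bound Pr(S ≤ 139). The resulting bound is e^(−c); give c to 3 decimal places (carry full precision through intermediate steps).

8.120

Write 139 = (1 − δ)μ, so δ = 1 − 139/195.32 = 0.2883473…
Then the exponent is δ²μ/2 = (μ − 139)²/(2μ) = 8.119861.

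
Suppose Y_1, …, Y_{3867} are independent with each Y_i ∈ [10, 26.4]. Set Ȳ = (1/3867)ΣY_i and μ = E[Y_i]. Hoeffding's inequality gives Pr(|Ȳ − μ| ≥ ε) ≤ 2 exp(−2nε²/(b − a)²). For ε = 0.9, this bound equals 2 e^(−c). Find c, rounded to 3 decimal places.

c = 2nε²/(b − a)² = 2·3867·0.9² / 16.4² = 23.2917.

23.292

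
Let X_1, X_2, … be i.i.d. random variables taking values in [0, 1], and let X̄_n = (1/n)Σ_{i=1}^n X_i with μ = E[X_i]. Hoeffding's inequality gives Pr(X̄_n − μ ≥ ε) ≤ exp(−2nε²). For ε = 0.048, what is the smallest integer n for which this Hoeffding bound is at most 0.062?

Require exp(−2nε²) ≤ 0.062, i.e. 2nε² ≥ ln(1/0.062) = 2.780621.
So n ≥ 2.780621 / (2·0.048²) = 603.433.
The smallest integer n is 604.

604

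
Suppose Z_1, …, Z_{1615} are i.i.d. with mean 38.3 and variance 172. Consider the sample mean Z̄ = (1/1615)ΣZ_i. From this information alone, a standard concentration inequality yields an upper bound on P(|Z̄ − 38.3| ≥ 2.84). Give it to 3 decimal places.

With mean and variance of each term known, Chebyshev's inequality bounds the deviation of the sum (or sample mean).
Var(Z̄) = Var(Z_i)/n = 172/1615 = 0.1065.
Chebyshev: P(|Z̄ − 38.3| ≥ 2.84) ≤ Var(Z̄)/(2.84)² = 172/(1615·2.84²) = 0.0132.

0.013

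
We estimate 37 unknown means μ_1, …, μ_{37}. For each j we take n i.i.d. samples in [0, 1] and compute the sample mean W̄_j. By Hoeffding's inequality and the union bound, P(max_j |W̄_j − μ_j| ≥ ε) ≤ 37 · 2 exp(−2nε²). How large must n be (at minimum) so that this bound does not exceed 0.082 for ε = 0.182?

103

Need 2·37·exp(−2nε²) ≤ 0.082, i.e. exp(−2nε²) ≤ 0.082/74.
So 2nε² ≥ ln(74/0.082) = 6.805101.
Hence n ≥ 6.805101/(2·0.182²) = 102.722.
The smallest integer n is 103.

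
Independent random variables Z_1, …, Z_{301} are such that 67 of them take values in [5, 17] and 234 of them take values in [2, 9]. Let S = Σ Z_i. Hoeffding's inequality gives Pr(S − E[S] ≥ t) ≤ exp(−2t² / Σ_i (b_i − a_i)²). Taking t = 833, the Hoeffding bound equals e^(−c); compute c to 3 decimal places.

65.728

Σ(b_i − a_i)² = 67·12² + 234·7² = 21114.
c = 2t² / 21114 = 2·833² / 21114 = 65.7279.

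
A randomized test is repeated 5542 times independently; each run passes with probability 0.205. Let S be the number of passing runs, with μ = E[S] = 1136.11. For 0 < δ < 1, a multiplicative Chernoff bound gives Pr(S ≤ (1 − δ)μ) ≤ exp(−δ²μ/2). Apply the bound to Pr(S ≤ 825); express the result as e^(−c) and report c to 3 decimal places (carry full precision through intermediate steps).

42.597

Write 825 = (1 − δ)μ, so δ = 1 − 825/1136.11 = 0.2738379…
Then the exponent is δ²μ/2 = (μ − 825)²/(2μ) = 42.596858.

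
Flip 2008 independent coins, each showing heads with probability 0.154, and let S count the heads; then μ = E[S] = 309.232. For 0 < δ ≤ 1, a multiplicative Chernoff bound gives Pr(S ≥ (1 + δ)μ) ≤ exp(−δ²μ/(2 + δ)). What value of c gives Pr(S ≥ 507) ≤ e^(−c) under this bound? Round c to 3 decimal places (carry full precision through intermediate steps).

47.918

Write 507 = (1 + δ)μ, so δ = 507/309.232 − 1 = 0.6395457…
Then the exponent is δ²μ/(2 + δ) = (507 − μ)² / (μ·(2 + δ)) = 47.917972.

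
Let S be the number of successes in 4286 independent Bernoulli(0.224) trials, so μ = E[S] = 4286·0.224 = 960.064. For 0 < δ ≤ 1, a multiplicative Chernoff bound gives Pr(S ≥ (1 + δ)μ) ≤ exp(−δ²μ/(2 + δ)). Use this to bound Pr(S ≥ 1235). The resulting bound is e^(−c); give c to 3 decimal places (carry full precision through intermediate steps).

Write 1235 = (1 + δ)μ, so δ = 1235/960.064 − 1 = 0.2863726…
Then the exponent is δ²μ/(2 + δ) = (1235 − μ)² / (μ·(2 + δ)) = 34.436264.

34.436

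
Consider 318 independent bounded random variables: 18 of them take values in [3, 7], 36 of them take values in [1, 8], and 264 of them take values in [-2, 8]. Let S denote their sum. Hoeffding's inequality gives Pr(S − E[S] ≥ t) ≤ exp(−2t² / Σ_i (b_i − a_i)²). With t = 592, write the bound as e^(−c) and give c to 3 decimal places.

24.635

Σ(b_i − a_i)² = 18·4² + 36·7² + 264·10² = 28452.
c = 2t² / 28452 = 2·592² / 28452 = 24.6355.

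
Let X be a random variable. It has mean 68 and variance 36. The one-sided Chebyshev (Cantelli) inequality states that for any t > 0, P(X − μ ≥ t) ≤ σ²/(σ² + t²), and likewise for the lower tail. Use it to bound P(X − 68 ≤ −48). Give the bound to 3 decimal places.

Here σ² = 36 and t = 48, so σ² + t² = 2340.
Cantelli's bound: 36/2340 = 0.0154.

0.015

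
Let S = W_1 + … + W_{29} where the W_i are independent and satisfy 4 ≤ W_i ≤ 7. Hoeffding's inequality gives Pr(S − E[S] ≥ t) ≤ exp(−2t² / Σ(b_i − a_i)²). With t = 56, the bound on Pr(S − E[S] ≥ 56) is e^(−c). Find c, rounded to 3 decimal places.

Σ(b_i − a_i)² = 29·(3)² = 261.
c = 2t²/261 = 2·56²/261 = 24.0307.

24.031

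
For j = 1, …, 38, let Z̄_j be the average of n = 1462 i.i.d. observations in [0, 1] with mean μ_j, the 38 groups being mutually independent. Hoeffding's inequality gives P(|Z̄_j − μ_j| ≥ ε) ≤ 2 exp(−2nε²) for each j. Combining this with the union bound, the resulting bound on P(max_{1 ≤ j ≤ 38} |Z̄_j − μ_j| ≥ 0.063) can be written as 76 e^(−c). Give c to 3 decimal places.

Union bound over the 38 events: P(max_{1 ≤ j ≤ 38} |Z̄_j − μ_j| ≥ 0.063) ≤ 38·2·exp(−2nε²) = 76 exp(−2·1462·0.063²).
So c = 2·1462·0.063² = 11.6054.

11.605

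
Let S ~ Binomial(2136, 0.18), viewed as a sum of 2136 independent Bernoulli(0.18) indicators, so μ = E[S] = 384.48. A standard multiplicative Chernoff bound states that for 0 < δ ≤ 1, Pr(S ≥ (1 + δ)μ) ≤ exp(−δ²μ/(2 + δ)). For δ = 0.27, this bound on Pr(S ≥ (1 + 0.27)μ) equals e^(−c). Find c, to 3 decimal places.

12.347

c = δ²μ/(2 + δ) = 0.27²·384.48/(2 + 0.27) = 12.3474.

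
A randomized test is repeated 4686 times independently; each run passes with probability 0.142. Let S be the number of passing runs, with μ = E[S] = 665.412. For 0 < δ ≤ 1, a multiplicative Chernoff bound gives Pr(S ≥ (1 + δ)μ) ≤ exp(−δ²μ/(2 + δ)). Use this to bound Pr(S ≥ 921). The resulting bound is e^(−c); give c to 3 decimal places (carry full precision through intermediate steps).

Write 921 = (1 + δ)μ, so δ = 921/665.412 − 1 = 0.3841049…
Then the exponent is δ²μ/(2 + δ) = (921 − μ)² / (μ·(2 + δ)) = 41.177970.

41.178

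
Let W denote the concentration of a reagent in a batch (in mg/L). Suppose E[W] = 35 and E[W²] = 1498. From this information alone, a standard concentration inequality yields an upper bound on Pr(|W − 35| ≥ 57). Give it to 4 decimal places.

0.0840

The first two moments determine the variance, so Chebyshev's inequality is the sharpest standard bound available.
Var(W) = E[W²] − (E[W])² = 1498 − 1225 = 273.
Chebyshev's inequality: Pr(|W − μ| ≥ t) ≤ Var(W)/t² = 273/3249 = 0.0840.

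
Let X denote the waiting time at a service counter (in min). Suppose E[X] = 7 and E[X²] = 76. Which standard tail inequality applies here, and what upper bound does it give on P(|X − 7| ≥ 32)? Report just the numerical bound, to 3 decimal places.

The first two moments determine the variance, so Chebyshev's inequality is the sharpest standard bound available.
Var(X) = E[X²] − (E[X])² = 76 − 49 = 27.
Chebyshev's inequality: P(|X − μ| ≥ t) ≤ Var(X)/t² = 27/1024 = 0.0264.

0.026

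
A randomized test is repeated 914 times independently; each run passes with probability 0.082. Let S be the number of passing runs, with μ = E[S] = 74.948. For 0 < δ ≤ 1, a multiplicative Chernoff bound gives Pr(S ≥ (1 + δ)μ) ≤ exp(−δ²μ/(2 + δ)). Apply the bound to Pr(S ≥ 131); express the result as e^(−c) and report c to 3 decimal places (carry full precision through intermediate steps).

Write 131 = (1 + δ)μ, so δ = 131/74.948 − 1 = 0.7478785…
Then the exponent is δ²μ/(2 + δ) = (131 − μ)² / (μ·(2 + δ)) = 15.255437.

15.255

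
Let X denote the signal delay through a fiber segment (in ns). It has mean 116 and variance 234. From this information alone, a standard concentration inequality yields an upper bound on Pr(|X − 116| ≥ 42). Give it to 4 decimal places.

0.1327

Mean and variance are known, so Chebyshev's inequality applies.
Chebyshev: Pr(|X − μ| ≥ t) ≤ Var(X)/t².
Bound = 234 / 1764 = 0.1327.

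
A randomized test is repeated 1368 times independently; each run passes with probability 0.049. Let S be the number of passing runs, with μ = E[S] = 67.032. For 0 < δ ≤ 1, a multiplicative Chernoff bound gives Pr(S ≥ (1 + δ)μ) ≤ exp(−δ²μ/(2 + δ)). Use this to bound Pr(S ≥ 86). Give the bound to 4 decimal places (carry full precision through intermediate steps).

0.0953

Write 86 = (1 + δ)μ, so δ = 86/67.032 − 1 = 0.2829693…
Then the exponent is δ²μ/(2 + δ) = (86 − μ)² / (μ·(2 + δ)) = 2.351044.
Bound = exp(−2.351044) = 0.09527.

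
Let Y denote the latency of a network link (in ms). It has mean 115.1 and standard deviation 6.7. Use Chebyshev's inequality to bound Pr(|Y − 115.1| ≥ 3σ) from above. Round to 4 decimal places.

Chebyshev: Pr(|Y − μ| ≥ t) ≤ Var(Y)/t².
Var(Y) = σ² = 6.7² = 44.89.
t = 3·6.7 = 20.1.
Bound = 44.89 / 404.01 = 0.1111.

0.1111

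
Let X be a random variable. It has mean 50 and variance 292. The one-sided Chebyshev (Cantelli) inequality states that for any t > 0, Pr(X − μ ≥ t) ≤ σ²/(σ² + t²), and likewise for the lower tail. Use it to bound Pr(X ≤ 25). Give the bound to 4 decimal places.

Here σ² = 292 and t = 25, so σ² + t² = 917.
Cantelli's bound: 292/917 = 0.3184.

0.3184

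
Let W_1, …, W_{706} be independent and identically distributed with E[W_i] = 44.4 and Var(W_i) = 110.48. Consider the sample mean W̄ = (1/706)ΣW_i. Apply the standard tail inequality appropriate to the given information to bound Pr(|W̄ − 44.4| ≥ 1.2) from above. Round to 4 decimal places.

With mean and variance of each term known, Chebyshev's inequality bounds the deviation of the sum (or sample mean).
Var(W̄) = Var(W_i)/n = 110.48/706 = 0.15649.
Chebyshev: Pr(|W̄ − 44.4| ≥ 1.2) ≤ Var(W̄)/(1.2)² = 110.48/(706·1.2²) = 0.1087.

0.1087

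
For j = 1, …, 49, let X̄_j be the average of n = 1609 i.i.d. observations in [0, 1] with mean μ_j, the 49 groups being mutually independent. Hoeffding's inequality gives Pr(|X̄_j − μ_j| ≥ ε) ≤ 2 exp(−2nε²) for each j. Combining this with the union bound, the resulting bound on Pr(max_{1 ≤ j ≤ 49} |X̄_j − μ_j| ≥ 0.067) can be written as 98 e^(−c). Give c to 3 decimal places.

14.446

Union bound over the 49 events: Pr(max_{1 ≤ j ≤ 49} |X̄_j − μ_j| ≥ 0.067) ≤ 49·2·exp(−2nε²) = 98 exp(−2·1609·0.067²).
So c = 2·1609·0.067² = 14.4456.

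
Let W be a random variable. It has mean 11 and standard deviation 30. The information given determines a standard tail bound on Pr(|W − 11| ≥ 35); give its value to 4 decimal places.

0.7347

Mean and variance are known, so Chebyshev's inequality applies.
Chebyshev: Pr(|W − μ| ≥ t) ≤ Var(W)/t².
Var(W) = σ² = 30² = 900.
Bound = 900 / 1225 = 0.7347.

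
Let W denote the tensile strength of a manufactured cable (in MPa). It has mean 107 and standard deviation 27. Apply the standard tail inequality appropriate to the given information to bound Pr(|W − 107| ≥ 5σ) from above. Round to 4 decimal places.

Mean and variance are known, so Chebyshev's inequality applies.
Chebyshev: Pr(|W − μ| ≥ t) ≤ Var(W)/t².
Var(W) = σ² = 27² = 729.
t = 5·27 = 135.
Bound = 729 / 18225 = 0.0400.

0.0400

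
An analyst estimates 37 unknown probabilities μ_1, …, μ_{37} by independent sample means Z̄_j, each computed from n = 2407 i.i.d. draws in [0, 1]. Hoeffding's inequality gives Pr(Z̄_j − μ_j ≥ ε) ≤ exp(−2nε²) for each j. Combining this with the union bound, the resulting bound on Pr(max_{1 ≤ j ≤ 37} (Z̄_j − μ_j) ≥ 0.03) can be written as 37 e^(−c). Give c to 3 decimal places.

Union bound over the 37 events: Pr(max_{1 ≤ j ≤ 37} (Z̄_j − μ_j) ≥ 0.03) ≤ 37·exp(−2nε²) = 37 exp(−2·2407·0.03²).
So c = 2·2407·0.03² = 4.3326.

4.333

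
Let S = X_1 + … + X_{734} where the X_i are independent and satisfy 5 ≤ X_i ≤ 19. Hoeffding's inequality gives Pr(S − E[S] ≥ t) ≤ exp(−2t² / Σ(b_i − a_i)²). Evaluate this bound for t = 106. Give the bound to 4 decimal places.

0.8554

Σ(b_i − a_i)² = 734·(14)² = 143864.
Exponent = 2·106²/143864 = 0.1562.
Bound = exp(−0.1562) = 0.85539.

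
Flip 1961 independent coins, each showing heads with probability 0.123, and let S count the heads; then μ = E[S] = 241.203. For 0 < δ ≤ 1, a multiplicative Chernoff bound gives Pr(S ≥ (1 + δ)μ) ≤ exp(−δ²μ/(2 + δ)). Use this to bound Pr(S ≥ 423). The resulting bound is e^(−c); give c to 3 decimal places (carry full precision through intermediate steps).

Write 423 = (1 + δ)μ, so δ = 423/241.203 − 1 = 0.7537095…
Then the exponent is δ²μ/(2 + δ) = (423 − μ)² / (μ·(2 + δ)) = 49.759109.

49.759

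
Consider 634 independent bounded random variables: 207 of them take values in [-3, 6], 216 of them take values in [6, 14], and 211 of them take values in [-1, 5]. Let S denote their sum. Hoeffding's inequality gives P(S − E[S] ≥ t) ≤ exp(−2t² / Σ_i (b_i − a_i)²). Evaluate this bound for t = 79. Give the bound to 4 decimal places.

0.7212

Σ(b_i − a_i)² = 207·9² + 216·8² + 211·6² = 38187.
Exponent = 2·79² / 38187 = 0.32687.
Bound = exp(−0.32687) = 0.72118.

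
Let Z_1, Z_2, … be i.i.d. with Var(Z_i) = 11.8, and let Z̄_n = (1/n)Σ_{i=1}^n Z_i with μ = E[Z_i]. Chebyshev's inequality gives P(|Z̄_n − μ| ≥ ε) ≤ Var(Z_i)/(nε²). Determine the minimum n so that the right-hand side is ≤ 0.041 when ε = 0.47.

Require 11.8/(n·0.47²) ≤ 0.041, i.e. n ≥ 11.8/(0.041·0.47²) = 1302.874.
The smallest integer n is 1303.

1303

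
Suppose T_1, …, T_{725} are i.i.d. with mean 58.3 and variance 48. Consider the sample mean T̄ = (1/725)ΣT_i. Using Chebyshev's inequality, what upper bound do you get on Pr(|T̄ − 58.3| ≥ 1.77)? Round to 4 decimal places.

Var(T̄) = Var(T_i)/n = 48/725 = 0.066207.
Chebyshev: Pr(|T̄ − 58.3| ≥ 1.77) ≤ Var(T̄)/(1.77)² = 48/(725·1.77²) = 0.0211.

0.0211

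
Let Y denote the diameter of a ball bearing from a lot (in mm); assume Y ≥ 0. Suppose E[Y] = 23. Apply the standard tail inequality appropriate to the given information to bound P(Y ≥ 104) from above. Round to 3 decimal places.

Only the mean of a non-negative variable is known, so Markov's inequality is the applicable tail bound.
Markov's inequality: for a non-negative random variable, P(Y ≥ a) ≤ E[Y]/a.
Here E[Y] = 23 and a = 104, so the bound is 23/104 = 0.2212.

0.221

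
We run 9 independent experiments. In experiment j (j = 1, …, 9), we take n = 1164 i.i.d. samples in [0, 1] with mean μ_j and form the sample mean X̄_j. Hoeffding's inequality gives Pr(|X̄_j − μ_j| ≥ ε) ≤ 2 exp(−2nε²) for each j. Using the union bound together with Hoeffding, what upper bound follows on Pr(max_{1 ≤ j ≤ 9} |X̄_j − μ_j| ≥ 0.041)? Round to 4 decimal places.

0.3595

Per-experiment Hoeffding bound: 2·exp(−2·1164·0.041²) = 2·exp(−3.91337) = 0.039946.
Union bound over 9 events: 9·0.039946 = 0.35952.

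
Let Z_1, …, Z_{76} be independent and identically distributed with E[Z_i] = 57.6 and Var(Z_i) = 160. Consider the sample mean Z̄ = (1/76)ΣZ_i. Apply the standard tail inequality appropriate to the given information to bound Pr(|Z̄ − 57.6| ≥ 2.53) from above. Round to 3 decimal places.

With mean and variance of each term known, Chebyshev's inequality bounds the deviation of the sum (or sample mean).
Var(Z̄) = Var(Z_i)/n = 160/76 = 2.1053.
Chebyshev: Pr(|Z̄ − 57.6| ≥ 2.53) ≤ Var(Z̄)/(2.53)² = 160/(76·2.53²) = 0.3289.

0.329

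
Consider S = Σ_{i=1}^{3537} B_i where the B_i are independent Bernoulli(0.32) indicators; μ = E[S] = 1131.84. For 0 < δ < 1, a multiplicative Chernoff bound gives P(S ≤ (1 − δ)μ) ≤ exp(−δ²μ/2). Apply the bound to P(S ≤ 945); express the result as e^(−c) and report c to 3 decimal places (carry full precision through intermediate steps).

Write 945 = (1 − δ)μ, so δ = 1 − 945/1131.84 = 0.1650763…
Then the exponent is δ²μ/2 = (μ − 945)²/(2μ) = 15.421431.

15.421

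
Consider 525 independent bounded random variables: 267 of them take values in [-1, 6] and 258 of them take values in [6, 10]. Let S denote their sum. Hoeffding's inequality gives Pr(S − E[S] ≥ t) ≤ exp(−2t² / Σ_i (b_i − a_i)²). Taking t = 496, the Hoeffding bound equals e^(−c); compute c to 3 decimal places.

28.588

Σ(b_i − a_i)² = 267·7² + 258·4² = 17211.
c = 2t² / 17211 = 2·496² / 17211 = 28.5882.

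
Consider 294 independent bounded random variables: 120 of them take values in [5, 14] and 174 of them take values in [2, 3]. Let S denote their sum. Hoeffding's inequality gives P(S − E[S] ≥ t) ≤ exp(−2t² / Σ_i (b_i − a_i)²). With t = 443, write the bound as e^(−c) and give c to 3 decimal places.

39.670

Σ(b_i − a_i)² = 120·9² + 174·1² = 9894.
c = 2t² / 9894 = 2·443² / 9894 = 39.6703.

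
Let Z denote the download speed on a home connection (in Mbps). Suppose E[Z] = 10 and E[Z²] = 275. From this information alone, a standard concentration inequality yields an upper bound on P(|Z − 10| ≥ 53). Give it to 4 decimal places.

0.0623

The first two moments determine the variance, so Chebyshev's inequality is the sharpest standard bound available.
Var(Z) = E[Z²] − (E[Z])² = 275 − 100 = 175.
Chebyshev's inequality: P(|Z − μ| ≥ t) ≤ Var(Z)/t² = 175/2809 = 0.0623.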